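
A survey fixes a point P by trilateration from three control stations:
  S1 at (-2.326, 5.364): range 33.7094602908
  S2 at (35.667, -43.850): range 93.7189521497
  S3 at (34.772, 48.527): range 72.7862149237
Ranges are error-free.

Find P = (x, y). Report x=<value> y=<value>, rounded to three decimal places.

x=-32.422 y=20.548

eq1: (x + 2.326)² + (y − 5.364)² = 33.7094602908²
eq2: (x − 35.667)² + (y + 43.850)² = 93.7189521497²
eq3: (x − 34.772)² + (y − 48.527)² = 72.7862149237²
eq2−eq3, eq2−eq1 (x²,y² cancel):
  -1.790·x + 184.754·y = 3854.413233
  -75.986·x + 98.428·y = 4486.139662
det = -1.790·98.428 − 184.754·-75.986 = 13862.531324
x = (3854.413233·98.428 − 184.754·4486.139662) / 13862.531324 = -32.421933
y = (-1.790·4486.139662 − 3854.413233·-75.986) / 13862.531324 = 20.548286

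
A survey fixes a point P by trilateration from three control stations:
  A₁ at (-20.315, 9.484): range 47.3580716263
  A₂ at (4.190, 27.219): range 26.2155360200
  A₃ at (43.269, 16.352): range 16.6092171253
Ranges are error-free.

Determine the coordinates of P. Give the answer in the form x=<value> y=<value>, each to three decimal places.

eq1: (x + 20.315)² + (y − 9.484)² = 47.3580716263²
eq2: (x − 4.190)² + (y − 27.219)² = 26.2155360200²
eq3: (x − 43.269)² + (y − 16.352)² = 16.6092171253²
eq1−eq3, eq1−eq2 (x²,y² cancel):
  127.168·x + 13.736·y = 3603.869639
  49.010·x + 35.470·y = 1811.317199
det = 127.168·35.470 − 13.736·49.010 = 3837.447600
x = (3603.869639·35.470 − 13.736·1811.317199) / 3837.447600 = 26.827468
y = (127.168·1811.317199 − 3603.869639·49.010) / 3837.447600 = 13.997829

x=26.827 y=13.998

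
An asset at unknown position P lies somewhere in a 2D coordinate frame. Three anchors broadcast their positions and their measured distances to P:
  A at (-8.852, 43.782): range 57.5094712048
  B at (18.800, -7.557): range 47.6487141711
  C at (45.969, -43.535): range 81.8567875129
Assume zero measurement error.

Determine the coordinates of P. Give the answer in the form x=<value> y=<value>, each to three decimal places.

x=-28.777 y=-10.165

eq1: (x + 8.852)² + (y − 43.782)² = 57.5094712048²
eq2: (x − 18.800)² + (y + 7.557)² = 47.6487141711²
eq3: (x − 45.969)² + (y + 43.535)² = 81.8567875129²
eq1−eq3, eq1−eq2 (x²,y² cancel):
  109.642·x − 174.634·y = -1379.970626
  55.304·x − 102.678·y = -547.733863
det = 109.642·-102.678 − -174.634·55.304 = -1599.862540
x = (-1379.970626·-102.678 − -174.634·-547.733863) / -1599.862540 = -28.777265
y = (109.642·-547.733863 − -1379.970626·55.304) / -1599.862540 = -10.165410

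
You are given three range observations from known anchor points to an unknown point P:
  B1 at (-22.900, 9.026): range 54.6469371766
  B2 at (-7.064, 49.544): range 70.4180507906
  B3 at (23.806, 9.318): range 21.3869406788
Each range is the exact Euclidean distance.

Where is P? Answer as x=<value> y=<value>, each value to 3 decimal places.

x=27.656 y=-11.720

eq1: (x + 22.900)² + (y − 9.026)² = 54.6469371766²
eq2: (x + 7.064)² + (y − 49.544)² = 70.4180507906²
eq3: (x − 23.806)² + (y − 9.318)² = 21.3869406788²
eq1−eq3, eq1−eq2 (x²,y² cancel):
  93.412·x + 0.584·y = 2576.558595
  31.672·x + 81.036·y = -73.784778
det = 93.412·81.036 − 0.584·31.672 = 7551.238384
x = (2576.558595·81.036 − 0.584·-73.784778) / 7551.238384 = 27.656006
y = (93.412·-73.784778 − 2576.558595·31.672) / 7551.238384 = -11.719554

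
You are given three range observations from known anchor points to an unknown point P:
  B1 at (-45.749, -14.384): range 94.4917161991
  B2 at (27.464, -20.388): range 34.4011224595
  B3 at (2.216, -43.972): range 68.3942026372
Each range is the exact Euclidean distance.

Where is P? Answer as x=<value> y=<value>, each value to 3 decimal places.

eq1: (x + 45.749)² + (y + 14.384)² = 94.4917161991²
eq2: (x − 27.464)² + (y + 20.388)² = 34.4011224595²
eq3: (x − 2.216)² + (y + 43.972)² = 68.3942026372²
eq1−eq2, eq1−eq3 (x²,y² cancel):
  146.426·x − 12.008·y = 6615.318587
  95.930·x − 59.176·y = 3889.494459
det = 146.426·-59.176 − -12.008·95.930 = -7512.977536
x = (6615.318587·-59.176 − -12.008·3889.494459) / -7512.977536 = 45.889002
y = (146.426·3889.494459 − 6615.318587·95.930) / -7512.977536 = 8.662930

x=45.889 y=8.663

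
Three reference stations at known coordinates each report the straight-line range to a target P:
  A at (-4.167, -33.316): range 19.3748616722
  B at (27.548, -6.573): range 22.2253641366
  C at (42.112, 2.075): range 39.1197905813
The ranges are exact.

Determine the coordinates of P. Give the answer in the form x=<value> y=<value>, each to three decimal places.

eq1: (x + 4.167)² + (y + 33.316)² = 19.3748616722²
eq2: (x − 27.548)² + (y + 6.573)² = 22.2253641366²
eq3: (x − 42.112)² + (y − 2.075)² = 39.1197905813²
eq2−eq1, eq2−eq3 (x²,y² cancel):
  -63.430·x − 53.486·y = 443.804658
  29.128·x + 17.296·y = -60.761668
det = -63.430·17.296 − -53.486·29.128 = 460.854928
x = (443.804658·17.296 − -53.486·-60.761668) / 460.854928 = 9.604208
y = (-63.430·-60.761668 − 443.804658·29.128) / 460.854928 = -19.687387

x=9.604 y=-19.687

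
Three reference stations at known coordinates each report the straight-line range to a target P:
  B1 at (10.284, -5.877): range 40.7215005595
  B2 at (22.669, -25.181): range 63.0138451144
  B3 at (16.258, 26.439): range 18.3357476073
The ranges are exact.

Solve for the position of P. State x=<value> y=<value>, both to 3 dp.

eq1: (x − 10.284)² + (y + 5.877)² = 40.7215005595²
eq2: (x − 22.669)² + (y + 25.181)² = 63.0138451144²
eq3: (x − 16.258)² + (y − 26.439)² = 18.3357476073²
eq1−eq3, eq1−eq2 (x²,y² cancel):
  11.948·x + 64.632·y = 2145.084468
  24.770·x − 38.608·y = -1304.837531
det = 11.948·-38.608 − 64.632·24.770 = -2062.223024
x = (2145.084468·-38.608 − 64.632·-1304.837531) / -2062.223024 = -0.735535
y = (11.948·-1304.837531 − 2145.084468·24.770) / -2062.223024 = 33.325174

x=-0.736 y=33.325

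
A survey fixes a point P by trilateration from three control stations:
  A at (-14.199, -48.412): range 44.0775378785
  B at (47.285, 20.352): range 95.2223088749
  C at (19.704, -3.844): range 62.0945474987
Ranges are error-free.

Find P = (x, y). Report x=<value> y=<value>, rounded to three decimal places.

x=-41.576 y=-13.868

eq1: (x + 14.199)² + (y + 48.412)² = 44.0775378785²
eq2: (x − 47.285)² + (y − 20.352)² = 95.2223088749²
eq3: (x − 19.704)² + (y + 3.844)² = 62.0945474987²
eq1−eq3, eq1−eq2 (x²,y² cancel):
  67.806·x + 89.136·y = -4055.212877
  122.968·x + 137.528·y = -7019.716978
det = 67.806·137.528 − 89.136·122.968 = -1635.652080
x = (-4055.212877·137.528 − 89.136·-7019.716978) / -1635.652080 = -41.576187
y = (67.806·-7019.716978 − -4055.212877·122.968) / -1635.652080 = -13.867550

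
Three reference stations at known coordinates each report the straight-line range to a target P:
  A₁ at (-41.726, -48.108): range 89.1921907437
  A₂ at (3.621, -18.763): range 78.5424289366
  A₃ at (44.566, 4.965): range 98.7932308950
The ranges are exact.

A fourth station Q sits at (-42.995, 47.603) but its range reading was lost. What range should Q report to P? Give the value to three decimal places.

eq1: (x + 41.726)² + (y + 48.108)² = 89.1921907437²
eq2: (x − 3.621)² + (y + 18.763)² = 78.5424289366²
eq3: (x − 44.566)² + (y − 4.965)² = 98.7932308950²
eq3−eq2, eq3−eq1 (x²,y² cancel):
  -81.890·x − 47.456·y = 1945.571556
  -172.584·x − 106.146·y = 3849.514740
det = -81.890·-106.146 − -47.456·-172.584 = 502.149636
x = (1945.571556·-106.146 − -47.456·3849.514740) / 502.149636 = -47.460090
y = (-81.890·3849.514740 − 1945.571556·-172.584) / 502.149636 = 40.899680
|P − Q| = √((-47.460090 − -42.995)² + (40.899680 − 47.603)²) = 8.054286

8.054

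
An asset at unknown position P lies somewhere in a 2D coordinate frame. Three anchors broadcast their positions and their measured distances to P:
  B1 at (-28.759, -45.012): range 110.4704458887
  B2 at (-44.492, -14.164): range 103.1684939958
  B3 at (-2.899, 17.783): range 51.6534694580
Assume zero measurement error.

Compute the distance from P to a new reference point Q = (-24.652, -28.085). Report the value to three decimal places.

95.475

eq1: (x + 28.759)² + (y + 45.012)² = 110.4704458887²
eq2: (x + 44.492)² + (y + 14.164)² = 103.1684939958²
eq3: (x + 2.899)² + (y − 17.783)² = 51.6534694580²
eq3−eq2, eq3−eq1 (x²,y² cancel):
  -83.186·x − 63.894·y = -6120.139576
  -51.720·x − 125.590·y = -7007.117573
det = -83.186·-125.590 − -63.894·-51.720 = 7142.732060
x = (-6120.139576·-125.590 − -63.894·-7007.117573) / 7142.732060 = 44.928965
y = (-83.186·-7007.117573 − -6120.139576·-51.720) / 7142.732060 = 37.291118
|P − Q| = √((44.928965 − -24.652)² + (37.291118 − -28.085)²) = 95.475376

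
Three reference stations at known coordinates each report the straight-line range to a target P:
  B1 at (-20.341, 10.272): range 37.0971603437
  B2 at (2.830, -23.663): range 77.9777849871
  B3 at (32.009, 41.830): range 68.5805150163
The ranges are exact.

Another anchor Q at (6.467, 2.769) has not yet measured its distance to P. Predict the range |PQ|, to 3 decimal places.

eq1: (x + 20.341)² + (y − 10.272)² = 37.0971603437²
eq2: (x − 2.830)² + (y + 23.663)² = 77.9777849871²
eq3: (x − 32.009)² + (y − 41.830)² = 68.5805150163²
eq1−eq2, eq1−eq3 (x²,y² cancel):
  46.342·x − 67.870·y = -4655.659442
  104.700·x + 63.116·y = -1072.033018
det = 46.342·63.116 − -67.870·104.700 = 10030.910672
x = (-4655.659442·63.116 − -67.870·-1072.033018) / 10030.910672 = -36.547577
y = (46.342·-1072.033018 − -4655.659442·104.700) / 10030.910672 = 43.641839
|P − Q| = √((-36.547577 − 6.467)² + (43.641839 − 2.769)²) = 59.336690

59.337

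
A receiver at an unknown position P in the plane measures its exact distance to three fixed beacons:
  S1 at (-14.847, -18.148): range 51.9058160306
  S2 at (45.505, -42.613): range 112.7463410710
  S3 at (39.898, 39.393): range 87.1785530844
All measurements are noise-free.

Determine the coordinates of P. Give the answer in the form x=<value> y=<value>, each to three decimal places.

x=-45.820 y=23.504

eq1: (x + 14.847)² + (y + 18.148)² = 51.9058160306²
eq2: (x − 45.505)² + (y + 42.613)² = 112.7463410710²
eq3: (x − 39.898)² + (y − 39.393)² = 87.1785530844²
eq1−eq3, eq1−eq2 (x²,y² cancel):
  109.490·x + 115.082·y = -2312.010840
  120.704·x − 48.930·y = -6680.734206
det = 109.490·-48.930 − 115.082·120.704 = -19248.203428
x = (-2312.010840·-48.930 − 115.082·-6680.734206) / -19248.203428 = -45.820325
y = (109.490·-6680.734206 − -2312.010840·120.704) / -19248.203428 = 23.503733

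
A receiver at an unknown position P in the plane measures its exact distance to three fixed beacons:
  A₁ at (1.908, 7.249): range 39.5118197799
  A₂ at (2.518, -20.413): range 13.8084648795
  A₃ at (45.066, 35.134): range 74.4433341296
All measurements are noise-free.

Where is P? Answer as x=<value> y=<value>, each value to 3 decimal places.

eq1: (x − 1.908)² + (y − 7.249)² = 39.5118197799²
eq2: (x − 2.518)² + (y + 20.413)² = 13.8084648795²
eq3: (x − 45.066)² + (y − 35.134)² = 74.4433341296²
eq3−eq2, eq3−eq1 (x²,y² cancel):
  -85.096·x − 111.094·y = 2508.824875
  -86.316·x − 55.770·y = 771.472247
det = -85.096·-55.770 − -111.094·-86.316 = -4843.385784
x = (2508.824875·-55.770 − -111.094·771.472247) / -4843.385784 = 11.192837
y = (-85.096·771.472247 − 2508.824875·-86.316) / -4843.385784 = -31.156413

x=11.193 y=-31.156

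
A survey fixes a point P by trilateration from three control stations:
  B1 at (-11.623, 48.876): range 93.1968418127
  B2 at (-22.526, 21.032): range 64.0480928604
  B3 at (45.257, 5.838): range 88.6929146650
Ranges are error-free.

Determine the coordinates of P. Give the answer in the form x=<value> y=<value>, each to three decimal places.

x=-28.982 y=-42.690

eq1: (x + 11.623)² + (y − 48.876)² = 93.1968418127²
eq2: (x + 22.526)² + (y − 21.032)² = 64.0480928604²
eq3: (x − 45.257)² + (y − 5.838)² = 88.6929146650²
eq1−eq2, eq1−eq3 (x²,y² cancel):
  -21.806·x − 55.688·y = 3009.301320
  113.760·x − 86.076·y = 377.539000
det = -21.806·-86.076 − -55.688·113.760 = 8212.040136
x = (3009.301320·-86.076 − -55.688·377.539000) / 8212.040136 = -28.982351
y = (-21.806·377.539000 − 3009.301320·113.760) / 8212.040136 = -42.689847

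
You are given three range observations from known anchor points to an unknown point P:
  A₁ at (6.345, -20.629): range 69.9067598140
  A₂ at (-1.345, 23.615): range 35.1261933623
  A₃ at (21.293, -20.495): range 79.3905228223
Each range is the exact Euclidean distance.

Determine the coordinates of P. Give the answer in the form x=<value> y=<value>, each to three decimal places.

eq1: (x − 6.345)² + (y + 20.629)² = 69.9067598140²
eq2: (x + 1.345)² + (y − 23.615)² = 35.1261933623²
eq3: (x − 21.293)² + (y + 20.495)² = 79.3905228223²
eq3−eq2, eq3−eq1 (x²,y² cancel):
  -45.276·x + 88.220·y = 4755.046030
  -29.896·x − 0.268·y = 1008.277838
det = -45.276·-0.268 − 88.220·-29.896 = 2649.559088
x = (4755.046030·-0.268 − 88.220·1008.277838) / 2649.559088 = -34.052693
y = (-45.276·1008.277838 − 4755.046030·-29.896) / 2649.559088 = 36.423445

x=-34.053 y=36.423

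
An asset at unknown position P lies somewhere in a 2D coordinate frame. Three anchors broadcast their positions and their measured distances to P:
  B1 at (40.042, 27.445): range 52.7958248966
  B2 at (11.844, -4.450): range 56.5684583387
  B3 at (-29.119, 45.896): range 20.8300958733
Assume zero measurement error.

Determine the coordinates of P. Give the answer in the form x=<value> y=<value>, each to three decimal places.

x=-8.435 y=48.359

eq1: (x − 40.042)² + (y − 27.445)² = 52.7958248966²
eq2: (x − 11.844)² + (y + 4.450)² = 56.5684583387²
eq3: (x + 29.119)² + (y − 45.896)² = 20.8300958733²
eq2−eq1, eq2−eq3 (x²,y² cancel):
  56.396·x + 63.790·y = 2609.098305
  -81.926·x + 100.692·y = 5560.373726
det = 56.396·100.692 − 63.790·-81.926 = 10904.685572
x = (2609.098305·100.692 − 63.790·5560.373726) / 10904.685572 = -8.434990
y = (56.396·5560.373726 − 2609.098305·-81.926) / 10904.685572 = 48.358646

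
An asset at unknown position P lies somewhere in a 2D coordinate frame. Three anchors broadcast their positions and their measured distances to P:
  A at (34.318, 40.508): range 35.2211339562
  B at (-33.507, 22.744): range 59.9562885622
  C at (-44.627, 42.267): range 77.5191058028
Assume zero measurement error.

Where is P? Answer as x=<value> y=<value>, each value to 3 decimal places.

eq1: (x − 34.318)² + (y − 40.508)² = 35.2211339562²
eq2: (x + 33.507)² + (y − 22.744)² = 59.9562885622²
eq3: (x + 44.627)² + (y − 42.267)² = 77.5191058028²
eq1−eq3, eq1−eq2 (x²,y² cancel):
  -157.890·x + 3.518·y = -3809.238257
  -135.650·x − 35.528·y = -3532.842864
det = -157.890·-35.528 − 3.518·-135.650 = 6086.732620
x = (-3809.238257·-35.528 − 3.518·-3532.842864) / 6086.732620 = 24.276269
y = (-157.890·-3532.842864 − -3809.238257·-135.650) / 6086.732620 = 6.748677

x=24.276 y=6.749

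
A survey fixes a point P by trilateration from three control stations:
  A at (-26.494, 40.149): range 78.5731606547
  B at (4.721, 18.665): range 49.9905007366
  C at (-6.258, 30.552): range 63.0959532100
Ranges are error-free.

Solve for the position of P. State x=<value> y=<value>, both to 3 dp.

eq1: (x + 26.494)² + (y − 40.149)² = 78.5731606547²
eq2: (x − 4.721)² + (y − 18.665)² = 49.9905007366²
eq3: (x + 6.258)² + (y − 30.552)² = 63.0959532100²
eq2−eq1, eq2−eq3 (x²,y² cancel):
  -62.430·x + 42.968·y = -1731.487240
  -21.958·x + 23.774·y = -880.131946
det = -62.430·23.774 − 42.968·-21.958 = -540.719476
x = (-1731.487240·23.774 − 42.968·-880.131946) / -540.719476 = 6.189657
y = (-62.430·-880.131946 − -1731.487240·-21.958) / -540.719476 = -31.303922

x=6.190 y=-31.304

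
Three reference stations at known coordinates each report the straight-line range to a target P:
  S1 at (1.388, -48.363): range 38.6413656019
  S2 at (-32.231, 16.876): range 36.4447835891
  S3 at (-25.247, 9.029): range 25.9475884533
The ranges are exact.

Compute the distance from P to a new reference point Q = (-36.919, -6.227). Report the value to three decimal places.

eq1: (x − 1.388)² + (y + 48.363)² = 38.6413656019²
eq2: (x + 32.231)² + (y − 16.876)² = 36.4447835891²
eq3: (x + 25.247)² + (y − 9.029)² = 25.9475884533²
eq1−eq2, eq1−eq3 (x²,y² cancel):
  -67.238·x + 130.478·y = -852.336691
  -53.270·x + 114.784·y = -802.094674
det = -67.238·114.784 − 130.478·-53.270 = -767.283532
x = (-852.336691·114.784 − 130.478·-802.094674) / -767.283532 = -8.889926
y = (-67.238·-802.094674 − -852.336691·-53.270) / -767.283532 = -11.113579
|P − Q| = √((-8.889926 − -36.919)² + (-11.113579 − -6.227)²) = 28.451847

28.452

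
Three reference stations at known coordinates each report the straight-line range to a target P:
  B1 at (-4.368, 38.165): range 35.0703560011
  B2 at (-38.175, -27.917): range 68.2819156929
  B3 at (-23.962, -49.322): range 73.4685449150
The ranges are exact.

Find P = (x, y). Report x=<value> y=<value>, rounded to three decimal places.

x=17.888 y=11.062

eq1: (x + 4.368)² + (y − 38.165)² = 35.0703560011²
eq2: (x + 38.175)² + (y + 27.917)² = 68.2819156929²
eq3: (x + 23.962)² + (y + 49.322)² = 73.4685449150²
eq1−eq2, eq1−eq3 (x²,y² cancel):
  -67.614·x − 132.164·y = -2671.447276
  -39.188·x − 174.974·y = -2636.506743
det = -67.614·-174.974 − -132.164·-39.188 = 6651.449204
x = (-2671.447276·-174.974 − -132.164·-2636.506743) / 6651.449204 = 17.888213
y = (-67.614·-2636.506743 − -2671.447276·-39.188) / 6651.449204 = 11.061663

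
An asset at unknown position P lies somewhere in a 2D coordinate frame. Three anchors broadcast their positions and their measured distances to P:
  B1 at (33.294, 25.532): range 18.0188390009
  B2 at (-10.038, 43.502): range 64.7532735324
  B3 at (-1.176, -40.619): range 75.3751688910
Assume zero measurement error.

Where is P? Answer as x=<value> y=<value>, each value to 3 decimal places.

x=48.583 y=15.997

eq1: (x − 33.294)² + (y − 25.532)² = 18.0188390009²
eq2: (x + 10.038)² + (y − 43.502)² = 64.7532735324²
eq3: (x + 1.176)² + (y + 40.619)² = 75.3751688910²
eq3−eq2, eq3−eq1 (x²,y² cancel):
  -17.724·x + 168.242·y = 1830.328963
  68.940·x + 132.302·y = 5465.824849
det = -17.724·132.302 − 168.242·68.940 = -13943.524128
x = (1830.328963·132.302 − 168.242·5465.824849) / -13943.524128 = 48.583494
y = (-17.724·5465.824849 − 1830.328963·68.940) / -13943.524128 = 15.997330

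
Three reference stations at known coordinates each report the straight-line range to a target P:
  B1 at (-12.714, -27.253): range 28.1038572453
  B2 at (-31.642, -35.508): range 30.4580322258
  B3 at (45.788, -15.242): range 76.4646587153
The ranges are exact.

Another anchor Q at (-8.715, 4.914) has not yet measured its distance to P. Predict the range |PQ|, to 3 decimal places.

23.521

eq1: (x + 12.714)² + (y + 27.253)² = 28.1038572453²
eq2: (x + 31.642)² + (y + 35.508)² = 30.4580322258²
eq3: (x − 45.788)² + (y + 15.242)² = 76.4646587153²
eq1−eq3, eq1−eq2 (x²,y² cancel):
  117.004·x + 24.022·y = -3632.529537
  -37.856·x − 16.510·y = 1219.797488
det = 117.004·-16.510 − 24.022·-37.856 = -1022.359208
x = (-3632.529537·-16.510 − 24.022·1219.797488) / -1022.359208 = -30.000304
y = (117.004·1219.797488 − -3632.529537·-37.856) / -1022.359208 = -5.094244
|P − Q| = √((-30.000304 − -8.715)² + (-5.094244 − 4.914)²) = 23.520823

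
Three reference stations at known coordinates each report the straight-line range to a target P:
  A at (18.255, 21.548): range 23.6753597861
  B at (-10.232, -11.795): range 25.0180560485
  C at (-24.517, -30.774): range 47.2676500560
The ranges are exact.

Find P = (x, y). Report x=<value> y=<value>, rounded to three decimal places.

x=12.536 y=-1.426

eq1: (x − 18.255)² + (y − 21.548)² = 23.6753597861²
eq2: (x + 10.232)² + (y + 11.795)² = 25.0180560485²
eq3: (x + 24.517)² + (y + 30.774)² = 47.2676500560²
eq2−eq1, eq2−eq3 (x²,y² cancel):
  56.974·x + 66.686·y = 619.125947
  -28.570·x − 37.958·y = -304.021097
det = 56.974·-37.958 − 66.686·-28.570 = -257.400072
x = (619.125947·-37.958 − 66.686·-304.021097) / -257.400072 = 12.536251
y = (56.974·-304.021097 − 619.125947·-28.570) / -257.400072 = -1.426302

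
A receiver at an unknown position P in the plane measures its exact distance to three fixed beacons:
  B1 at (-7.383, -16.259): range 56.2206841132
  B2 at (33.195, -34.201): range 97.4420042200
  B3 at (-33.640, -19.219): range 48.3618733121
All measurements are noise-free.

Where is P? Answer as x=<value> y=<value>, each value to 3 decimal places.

eq1: (x + 7.383)² + (y + 16.259)² = 56.2206841132²
eq2: (x − 33.195)² + (y + 34.201)² = 97.4420042200²
eq3: (x + 33.640)² + (y + 19.219)² = 48.3618733121²
eq3−eq2, eq3−eq1 (x²,y² cancel):
  133.670·x − 29.964·y = -6385.476531
  52.514·x + 5.920·y = -2004.050323
det = 133.670·5.920 − -29.964·52.514 = 2364.855896
x = (-6385.476531·5.920 − -29.964·-2004.050323) / 2364.855896 = -41.377314
y = (133.670·-2004.050323 − -6385.476531·52.514) / 2364.855896 = 28.519923

x=-41.377 y=28.520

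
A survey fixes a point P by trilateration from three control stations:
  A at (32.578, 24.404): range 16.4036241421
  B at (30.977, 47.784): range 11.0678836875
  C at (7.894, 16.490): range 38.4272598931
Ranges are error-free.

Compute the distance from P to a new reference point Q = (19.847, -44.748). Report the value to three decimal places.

86.480

eq1: (x − 32.578)² + (y − 24.404)² = 16.4036241421²
eq2: (x − 30.977)² + (y − 47.784)² = 11.0678836875²
eq3: (x − 7.894)² + (y − 16.490)² = 38.4272598931²
eq3−eq1, eq3−eq2 (x²,y² cancel):
  49.368·x + 15.828·y = 2530.221382
  46.166·x + 62.588·y = 4262.806103
det = 49.368·62.588 − 15.828·46.166 = 2359.128936
x = (2530.221382·62.588 − 15.828·4262.806103) / 2359.128936 = 38.526848
y = (49.368·4262.806103 − 2530.221382·46.166) / 2359.128936 = 39.690926
|P − Q| = √((38.526848 − 19.847)² + (39.690926 − -44.748)²) = 86.480454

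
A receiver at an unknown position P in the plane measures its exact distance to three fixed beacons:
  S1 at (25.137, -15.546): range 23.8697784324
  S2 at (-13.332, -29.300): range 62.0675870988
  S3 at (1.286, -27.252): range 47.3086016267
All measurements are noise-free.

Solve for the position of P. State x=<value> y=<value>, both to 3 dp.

eq1: (x − 25.137)² + (y + 15.546)² = 23.8697784324²
eq2: (x + 13.332)² + (y + 29.300)² = 62.0675870988²
eq3: (x − 1.286)² + (y + 27.252)² = 47.3086016267²
eq3−eq1, eq3−eq2 (x²,y² cancel):
  47.702·x + 23.412·y = 1797.559050
  -29.236·x − 4.096·y = -1322.374656
det = 47.702·-4.096 − 23.412·-29.236 = 489.085840
x = (1797.559050·-4.096 − 23.412·-1322.374656) / 489.085840 = 48.246405
y = (47.702·-1322.374656 − 1797.559050·-29.236) / 489.085840 = -21.522765

x=48.246 y=-21.523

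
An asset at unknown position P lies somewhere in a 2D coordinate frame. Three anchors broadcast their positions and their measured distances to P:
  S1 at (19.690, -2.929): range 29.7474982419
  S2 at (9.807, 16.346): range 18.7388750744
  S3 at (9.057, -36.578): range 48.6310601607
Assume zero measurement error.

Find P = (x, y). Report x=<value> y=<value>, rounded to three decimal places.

x=-7.495 y=9.150

eq1: (x − 19.690)² + (y + 2.929)² = 29.7474982419²
eq2: (x − 9.807)² + (y − 16.346)² = 18.7388750744²
eq3: (x − 9.057)² + (y + 36.578)² = 48.6310601607²
eq3−eq2, eq3−eq1 (x²,y² cancel):
  1.500·x + 105.848·y = 957.224205
  21.266·x + 67.298·y = 456.362169
det = 1.500·67.298 − 105.848·21.266 = -2150.016568
x = (957.224205·67.298 − 105.848·456.362169) / -2150.016568 = -7.494943
y = (1.500·456.362169 − 957.224205·21.266) / -2150.016568 = 9.149598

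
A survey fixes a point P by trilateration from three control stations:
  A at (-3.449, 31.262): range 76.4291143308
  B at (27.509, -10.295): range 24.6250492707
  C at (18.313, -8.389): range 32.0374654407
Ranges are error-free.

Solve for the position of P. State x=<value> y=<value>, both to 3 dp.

x=41.325 y=-30.679

eq1: (x + 3.449)² + (y − 31.262)² = 76.4291143308²
eq2: (x − 27.509)² + (y + 10.295)² = 24.6250492707²
eq3: (x − 18.313)² + (y + 8.389)² = 32.0374654407²
eq1−eq2, eq1−eq3 (x²,y² cancel):
  61.916·x − 83.114·y = 5108.540327
  43.524·x − 79.302·y = 4231.543371
det = 61.916·-79.302 − -83.114·43.524 = -1292.608896
x = (5108.540327·-79.302 − -83.114·4231.543371) / -1292.608896 = 41.324928
y = (61.916·4231.543371 − 5108.540327·43.524) / -1292.608896 = -30.679141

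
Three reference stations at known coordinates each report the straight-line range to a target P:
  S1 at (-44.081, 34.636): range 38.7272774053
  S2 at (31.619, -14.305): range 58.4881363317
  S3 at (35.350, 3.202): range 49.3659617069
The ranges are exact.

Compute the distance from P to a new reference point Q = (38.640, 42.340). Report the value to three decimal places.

eq1: (x + 44.081)² + (y − 34.636)² = 38.7272774053²
eq2: (x − 31.619)² + (y + 14.305)² = 58.4881363317²
eq3: (x − 35.350)² + (y − 3.202)² = 49.3659617069²
eq1−eq3, eq1−eq2 (x²,y² cancel):
  158.862·x − 62.868·y = -2820.107913
  151.400·x − 97.882·y = -3859.452947
det = 158.862·-97.882 − -62.868·151.400 = -6031.515084
x = (-2820.107913·-97.882 − -62.868·-3859.452947) / -6031.515084 = -5.537865
y = (158.862·-3859.452947 − -2820.107913·151.400) / -6031.515084 = 30.863900
|P − Q| = √((-5.537865 − 38.640)² + (30.863900 − 42.340)²) = 45.644108

45.644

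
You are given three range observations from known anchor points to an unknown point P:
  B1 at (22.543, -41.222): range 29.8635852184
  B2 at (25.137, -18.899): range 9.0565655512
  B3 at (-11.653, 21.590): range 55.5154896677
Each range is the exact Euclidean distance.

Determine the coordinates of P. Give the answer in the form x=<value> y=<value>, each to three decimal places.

x=31.883 y=-12.857

eq1: (x − 22.543)² + (y + 41.222)² = 29.8635852184²
eq2: (x − 25.137)² + (y + 18.899)² = 9.0565655512²
eq3: (x + 11.653)² + (y − 21.590)² = 55.5154896677²
eq3−eq2, eq3−eq1 (x²,y² cancel):
  73.580·x − 80.978·y = 3387.068674
  68.392·x − 125.624·y = 3795.655495
det = 73.580·-125.624 − -80.978·68.392 = -3705.166544
x = (3387.068674·-125.624 − -80.978·3795.655495) / -3705.166544 = 31.883189
y = (73.580·3795.655495 − 3387.068674·68.392) / -3705.166544 = -12.856623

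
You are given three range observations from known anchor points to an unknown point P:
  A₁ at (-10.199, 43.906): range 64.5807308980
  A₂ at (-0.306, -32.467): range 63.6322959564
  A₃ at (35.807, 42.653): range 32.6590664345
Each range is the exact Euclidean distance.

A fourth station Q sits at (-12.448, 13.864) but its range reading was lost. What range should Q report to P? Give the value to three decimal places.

eq1: (x + 10.199)² + (y − 43.906)² = 64.5807308980²
eq2: (x + 0.306)² + (y + 32.467)² = 63.6322959564²
eq3: (x − 35.807)² + (y − 42.653)² = 32.6590664345²
eq1−eq2, eq1−eq3 (x²,y² cancel):
  19.786·x − 152.746·y = -855.954997
  92.012·x − 2.506·y = 4173.719404
det = 19.786·-2.506 − -152.746·92.012 = 14004.881236
x = (-855.954997·-2.506 − -152.746·4173.719404) / 14004.881236 = 45.674359
y = (19.786·4173.719404 − -855.954997·92.012) / 14004.881236 = 11.520222
|P − Q| = √((45.674359 − -12.448)² + (11.520222 − 13.864)²) = 58.169596

58.170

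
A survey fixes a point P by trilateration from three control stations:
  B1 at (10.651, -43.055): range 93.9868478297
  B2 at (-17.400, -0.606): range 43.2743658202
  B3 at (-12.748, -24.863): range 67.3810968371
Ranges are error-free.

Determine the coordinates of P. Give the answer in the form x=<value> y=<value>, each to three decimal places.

x=-36.775 y=38.089

eq1: (x − 10.651)² + (y + 43.055)² = 93.9868478297²
eq2: (x + 17.400)² + (y + 0.606)² = 43.2743658202²
eq3: (x + 12.748)² + (y + 24.863)² = 67.3810968371²
eq3−eq2, eq3−eq1 (x²,y² cancel):
  -9.304·x + 48.514·y = 2189.988437
  46.798·x − 36.384·y = -3106.818801
det = -9.304·-36.384 − 48.514·46.798 = -1931.841436
x = (2189.988437·-36.384 − 48.514·-3106.818801) / -1931.841436 = -36.775103
y = (-9.304·-3106.818801 − 2189.988437·46.798) / -1931.841436 = 38.088652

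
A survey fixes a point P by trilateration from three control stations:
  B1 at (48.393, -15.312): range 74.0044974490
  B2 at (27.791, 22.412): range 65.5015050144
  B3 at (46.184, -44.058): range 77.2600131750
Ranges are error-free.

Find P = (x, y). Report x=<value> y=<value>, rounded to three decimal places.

eq1: (x − 48.393)² + (y + 15.312)² = 74.0044974490²
eq2: (x − 27.791)² + (y − 22.412)² = 65.5015050144²
eq3: (x − 46.184)² + (y + 44.058)² = 77.2600131750²
eq3−eq1, eq3−eq2 (x²,y² cancel):
  4.418·x + 57.492·y = -1005.285434
  -36.786·x + 132.940·y = -1120.769318
det = 4.418·132.940 − 57.492·-36.786 = 2702.229632
x = (-1005.285434·132.940 − 57.492·-1120.769318) / 2702.229632 = -25.611212
y = (4.418·-1120.769318 − -1005.285434·-36.786) / 2702.229632 = -15.517552

x=-25.611 y=-15.518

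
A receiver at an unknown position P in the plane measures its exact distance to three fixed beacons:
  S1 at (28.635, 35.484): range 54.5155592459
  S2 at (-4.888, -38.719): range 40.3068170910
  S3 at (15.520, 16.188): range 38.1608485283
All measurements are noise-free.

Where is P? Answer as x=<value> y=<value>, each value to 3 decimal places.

eq1: (x − 28.635)² + (y − 35.484)² = 54.5155592459²
eq2: (x + 4.888)² + (y + 38.719)² = 40.3068170910²
eq3: (x − 15.520)² + (y − 16.188)² = 38.1608485283²
eq3−eq2, eq3−eq1 (x²,y² cancel):
  -40.816·x − 109.814·y = 851.742617
  26.230·x + 38.592·y = 60.459898
det = -40.816·38.592 − -109.814·26.230 = 1305.250148
x = (851.742617·38.592 − -109.814·60.459898) / 1305.250148 = 30.269902
y = (-40.816·60.459898 − 851.742617·26.230) / 1305.250148 = -19.007039

x=30.270 y=-19.007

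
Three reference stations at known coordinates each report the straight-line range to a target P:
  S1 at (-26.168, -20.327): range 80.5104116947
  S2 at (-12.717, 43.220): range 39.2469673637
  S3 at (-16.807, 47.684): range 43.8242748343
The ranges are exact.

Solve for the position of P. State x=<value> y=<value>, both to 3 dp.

x=26.443 y=40.615

eq1: (x + 26.168)² + (y + 20.327)² = 80.5104116947²
eq2: (x + 12.717)² + (y − 43.220)² = 39.2469673637²
eq3: (x + 16.807)² + (y − 47.684)² = 43.8242748343²
eq3−eq1, eq3−eq2 (x²,y² cancel):
  -18.722·x − 136.022·y = -6019.647278
  8.180·x − 8.928·y = -146.305998
det = -18.722·-8.928 − -136.022·8.180 = 1279.809976
x = (-6019.647278·-8.928 − -136.022·-146.305998) / 1279.809976 = 26.443438
y = (-18.722·-146.305998 − -6019.647278·8.180) / 1279.809976 = 40.615292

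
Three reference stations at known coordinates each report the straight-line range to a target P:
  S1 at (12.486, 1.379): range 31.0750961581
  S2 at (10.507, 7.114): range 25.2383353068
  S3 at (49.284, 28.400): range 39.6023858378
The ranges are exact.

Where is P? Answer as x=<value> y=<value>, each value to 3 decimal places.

eq1: (x − 12.486)² + (y − 1.379)² = 31.0750961581²
eq2: (x − 10.507)² + (y − 7.114)² = 25.2383353068²
eq3: (x − 49.284)² + (y − 28.400)² = 39.6023858378²
eq2−eq3, eq2−eq1 (x²,y² cancel):
  77.554·x + 42.572·y = 2143.091216
  3.958·x − 11.470·y = -331.892240
det = 77.554·-11.470 − 42.572·3.958 = -1058.044356
x = (2143.091216·-11.470 − 42.572·-331.892240) / -1058.044356 = 9.878546
y = (77.554·-331.892240 − 2143.091216·3.958) / -1058.044356 = 32.344510

x=9.879 y=32.345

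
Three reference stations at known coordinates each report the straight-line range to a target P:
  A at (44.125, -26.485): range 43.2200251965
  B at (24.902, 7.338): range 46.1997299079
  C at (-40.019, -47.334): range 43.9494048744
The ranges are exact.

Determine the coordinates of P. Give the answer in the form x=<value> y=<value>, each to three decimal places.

x=1.309 y=-32.384

eq1: (x − 44.125)² + (y + 26.485)² = 43.2200251965²
eq2: (x − 24.902)² + (y − 7.338)² = 46.1997299079²
eq3: (x + 40.019)² + (y + 47.334)² = 43.9494048744²
eq1−eq3, eq1−eq2 (x²,y² cancel):
  -168.288·x − 41.698·y = 1129.977456
  -38.446·x + 67.646·y = -2240.959468
det = -168.288·67.646 − -41.698·-38.446 = -12987.131356
x = (1129.977456·67.646 − -41.698·-2240.959468) / -12987.131356 = 1.309379
y = (-168.288·-2240.959468 − 1129.977456·-38.446) / -12987.131356 = -32.383572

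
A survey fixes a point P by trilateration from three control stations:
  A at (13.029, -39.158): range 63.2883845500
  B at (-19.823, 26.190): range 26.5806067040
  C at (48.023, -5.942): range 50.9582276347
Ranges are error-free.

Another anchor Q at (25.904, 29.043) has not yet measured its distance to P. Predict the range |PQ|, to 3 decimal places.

eq1: (x − 13.029)² + (y + 39.158)² = 63.2883845500²
eq2: (x + 19.823)² + (y − 26.190)² = 26.5806067040²
eq3: (x − 48.023)² + (y + 5.942)² = 50.9582276347²
eq2−eq1, eq2−eq3 (x²,y² cancel):
  65.704·x − 130.696·y = -2674.654590
  135.692·x − 64.264·y = -627.563847
det = 65.704·-64.264 − -130.696·135.692 = 13511.999776
x = (-2674.654590·-64.264 − -130.696·-627.563847) / 13511.999776 = 6.650675
y = (65.704·-627.563847 − -2674.654590·135.692) / 13511.999776 = 23.808154
|P − Q| = √((6.650675 − 25.904)² + (23.808154 − 29.043)²) = 19.952297

19.952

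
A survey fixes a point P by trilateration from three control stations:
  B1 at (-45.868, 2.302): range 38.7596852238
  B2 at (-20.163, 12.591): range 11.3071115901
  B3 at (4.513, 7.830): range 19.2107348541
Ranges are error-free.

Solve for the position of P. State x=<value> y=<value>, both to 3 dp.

eq1: (x + 45.868)² + (y − 2.302)² = 38.7596852238²
eq2: (x + 20.163)² + (y − 12.591)² = 11.3071115901²
eq3: (x − 4.513)² + (y − 7.830)² = 19.2107348541²
eq2−eq3, eq2−eq1 (x²,y² cancel):
  49.352·x − 9.522·y = -724.605342
  -51.410·x − 20.578·y = 169.630352
det = 49.352·-20.578 − -9.522·-51.410 = -1505.091476
x = (-724.605342·-20.578 − -9.522·169.630352) / -1505.091476 = -10.980162
y = (49.352·169.630352 − -724.605342·-51.410) / -1505.091476 = 19.188444

x=-10.980 y=19.188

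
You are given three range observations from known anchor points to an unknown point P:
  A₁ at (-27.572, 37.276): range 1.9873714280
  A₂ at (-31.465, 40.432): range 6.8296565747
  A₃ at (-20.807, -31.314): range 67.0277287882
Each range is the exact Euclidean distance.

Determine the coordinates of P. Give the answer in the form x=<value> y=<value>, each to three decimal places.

x=-26.798 y=35.445

eq1: (x + 27.572)² + (y − 37.276)² = 1.9873714280²
eq2: (x + 31.465)² + (y − 40.432)² = 6.8296565747²
eq3: (x + 20.807)² + (y + 31.314)² = 67.0277287882²
eq1−eq3, eq1−eq2 (x²,y² cancel):
  13.530·x − 137.180·y = -5224.984296
  -7.786·x + 6.312·y = 432.382925
det = 13.530·6.312 − -137.180·-7.786 = -982.682120
x = (-5224.984296·6.312 − -137.180·432.382925) / -982.682120 = -26.798278
y = (13.530·432.382925 − -5224.984296·-7.786) / -982.682120 = 35.445426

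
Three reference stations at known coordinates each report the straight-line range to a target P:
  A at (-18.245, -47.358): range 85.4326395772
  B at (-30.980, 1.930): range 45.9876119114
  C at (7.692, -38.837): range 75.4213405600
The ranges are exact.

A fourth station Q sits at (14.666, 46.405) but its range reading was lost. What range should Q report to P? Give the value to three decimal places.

eq1: (x + 18.245)² + (y + 47.358)² = 85.4326395772²
eq2: (x + 30.980)² + (y − 1.930)² = 45.9876119114²
eq3: (x − 7.692)² + (y + 38.837)² = 75.4213405600²
eq1−eq2, eq1−eq3 (x²,y² cancel):
  -25.470·x + 98.576·y = 3571.700567
  51.874·x + 17.042·y = 602.176537
det = -25.470·17.042 − 98.576·51.874 = -5547.591164
x = (3571.700567·17.042 − 98.576·602.176537) / -5547.591164 = -0.271968
y = (-25.470·602.176537 − 3571.700567·51.874) / -5547.591164 = 36.162692
|P − Q| = √((-0.271968 − 14.666)² + (36.162692 − 46.405)²) = 18.112089

18.112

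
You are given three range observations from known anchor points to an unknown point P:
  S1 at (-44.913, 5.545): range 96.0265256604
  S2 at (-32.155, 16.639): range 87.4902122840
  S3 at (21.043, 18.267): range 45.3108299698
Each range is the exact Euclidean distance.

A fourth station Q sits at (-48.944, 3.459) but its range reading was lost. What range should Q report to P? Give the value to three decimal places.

eq1: (x + 44.913)² + (y − 5.545)² = 96.0265256604²
eq2: (x + 32.155)² + (y − 16.639)² = 87.4902122840²
eq3: (x − 21.043)² + (y − 18.267)² = 45.3108299698²
eq3−eq2, eq3−eq1 (x²,y² cancel):
  -106.396·x − 3.256·y = -5067.156725
  -131.912·x − 25.444·y = -5896.588862
det = -106.396·-25.444 − -3.256·-131.912 = 2277.634352
x = (-5067.156725·-25.444 − -3.256·-5896.588862) / 2277.634352 = 48.176935
y = (-106.396·-5896.588862 − -5067.156725·-131.912) / 2277.634352 = -18.021027
|P − Q| = √((48.176935 − -48.944)² + (-18.021027 − 3.459)²) = 99.467922

99.468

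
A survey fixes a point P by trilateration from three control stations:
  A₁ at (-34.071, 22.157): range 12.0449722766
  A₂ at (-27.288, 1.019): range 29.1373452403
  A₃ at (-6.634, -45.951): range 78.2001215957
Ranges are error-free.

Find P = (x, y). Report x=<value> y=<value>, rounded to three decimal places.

x=-24.986 y=30.065

eq1: (x + 34.071)² + (y − 22.157)² = 12.0449722766²
eq2: (x + 27.288)² + (y − 1.019)² = 29.1373452403²
eq3: (x + 6.634)² + (y + 45.951)² = 78.2001215957²
eq2−eq3, eq2−eq1 (x²,y² cancel):
  41.308·x − 93.940·y = -3856.443078
  -13.566·x + 42.276·y = 1609.995916
det = 41.308·42.276 − -93.940·-13.566 = 471.946968
x = (-3856.443078·42.276 − -93.940·1609.995916) / 471.946968 = -24.985797
y = (41.308·1609.995916 − -3856.443078·-13.566) / 471.946968 = 30.065252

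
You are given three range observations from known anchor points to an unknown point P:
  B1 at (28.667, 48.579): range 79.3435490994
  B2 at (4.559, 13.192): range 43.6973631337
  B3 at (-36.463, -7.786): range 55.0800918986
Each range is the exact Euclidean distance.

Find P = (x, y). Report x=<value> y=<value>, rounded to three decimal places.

x=14.186 y=-29.432

eq1: (x − 28.667)² + (y − 48.579)² = 79.3435490994²
eq2: (x − 4.559)² + (y − 13.192)² = 43.6973631337²
eq3: (x + 36.463)² + (y + 7.786)² = 55.0800918986²
eq3−eq1, eq3−eq2 (x²,y² cancel):
  130.260·x + 112.730·y = -1470.038295
  82.044·x + 41.956·y = -71.001841
det = 130.260·41.956 − 112.730·82.044 = -3783.631560
x = (-1470.038295·41.956 − 112.730·-71.001841) / -3783.631560 = 14.185549
y = (130.260·-71.001841 − -1470.038295·82.044) / -3783.631560 = -29.431809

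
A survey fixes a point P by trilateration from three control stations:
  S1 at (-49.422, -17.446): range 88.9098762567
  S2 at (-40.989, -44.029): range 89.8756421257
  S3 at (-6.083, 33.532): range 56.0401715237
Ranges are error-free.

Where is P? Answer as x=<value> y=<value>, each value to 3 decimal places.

eq1: (x + 49.422)² + (y + 17.446)² = 88.9098762567²
eq2: (x + 40.989)² + (y + 44.029)² = 89.8756421257²
eq3: (x + 6.083)² + (y − 33.532)² = 56.0401715237²
eq2−eq3, eq2−eq1 (x²,y² cancel):
  69.812·x + 155.122·y = 2479.877174
  -16.866·x + 53.166·y = -699.089010
det = 69.812·53.166 − 155.122·-16.866 = 6327.912444
x = (2479.877174·53.166 − 155.122·-699.089010) / 6327.912444 = 37.972908
y = (69.812·-699.089010 − 2479.877174·-16.866) / 6327.912444 = -1.102922

x=37.973 y=-1.103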